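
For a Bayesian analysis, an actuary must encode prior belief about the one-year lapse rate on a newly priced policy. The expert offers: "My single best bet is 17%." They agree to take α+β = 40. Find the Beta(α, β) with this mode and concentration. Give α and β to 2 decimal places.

α = 7.46, β = 32.54

For α,β > 1 the Beta mode is (α−1)/(α+β−2). With α+β = 40, the mode is (α−1)/38.
Set (α−1)/38 = 0.17 → α = 1 + 0.17·38 = 7.46.
β = 40 − α = 32.54.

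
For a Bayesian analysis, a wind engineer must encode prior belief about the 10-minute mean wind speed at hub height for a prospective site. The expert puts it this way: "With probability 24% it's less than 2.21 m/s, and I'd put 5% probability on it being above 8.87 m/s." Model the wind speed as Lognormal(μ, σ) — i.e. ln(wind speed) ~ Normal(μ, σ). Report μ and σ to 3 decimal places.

μ ≈ 1.210, σ ≈ 0.591

If T ~ Lognormal(μ,σ) then ln T ~ Normal(μ,σ), so the p-quantile of ln T is μ + z_p·σ.
ln(2.21) = 0.793 and ln(8.87) = 2.183; z_{0.24} = -0.7063, z_{0.95} = 1.645.
σ = (2.183 − 0.793)/(1.645 − (-0.7063)) = 0.591.
μ = 0.793 − (-0.7063)·0.591 = 1.210.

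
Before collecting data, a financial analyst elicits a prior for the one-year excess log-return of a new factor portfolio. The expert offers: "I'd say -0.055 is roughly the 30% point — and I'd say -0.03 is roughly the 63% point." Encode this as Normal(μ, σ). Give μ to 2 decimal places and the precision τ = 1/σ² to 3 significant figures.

For Normal(μ,σ), the p-quantile is μ + z_p·σ. Here z_{0.3} = -0.5244, z_{0.63} = 0.3319.
So -0.055 = μ − 0.5244σ and -0.03 = μ + 0.3319σ.
Subtracting: σ = (-0.03 − -0.055)/(0.3319 − (-0.5244)) = 0.03.
Then μ = -0.055 − (-0.5244)·0.03 = -0.04.
Precision τ = 1/σ² = 1/0.0292² = 1170.

μ = -0.04, τ = 1170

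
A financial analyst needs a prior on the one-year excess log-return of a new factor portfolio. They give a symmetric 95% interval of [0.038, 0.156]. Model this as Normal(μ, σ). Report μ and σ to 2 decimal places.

A symmetric 95% interval runs μ ± z·σ with z = 1.96.
Half-width = 0.059, so σ = 0.059/1.96 = 0.03.
μ is the interval midpoint, 0.10.

μ = 0.10, σ = 0.03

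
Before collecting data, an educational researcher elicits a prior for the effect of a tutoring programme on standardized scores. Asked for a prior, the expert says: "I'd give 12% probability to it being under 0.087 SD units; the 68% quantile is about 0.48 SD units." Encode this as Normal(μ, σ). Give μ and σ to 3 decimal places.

μ = 0.368, σ = 0.239

The p-quantile of Normal(μ,σ) is μ + z_p·σ, with z_{0.12} = -1.175 and z_{0.68} = 0.4677.
Eliminate σ: μ = (z₂·x₁ − z₁·x₂)/(z₂ − z₁) = (0.4677·0.087 − (-1.175)·0.48)/1.643 = 0.368.
Then σ = (x₂ − x₁)/(z₂ − z₁) = (0.48 − 0.087)/1.643 = 0.239.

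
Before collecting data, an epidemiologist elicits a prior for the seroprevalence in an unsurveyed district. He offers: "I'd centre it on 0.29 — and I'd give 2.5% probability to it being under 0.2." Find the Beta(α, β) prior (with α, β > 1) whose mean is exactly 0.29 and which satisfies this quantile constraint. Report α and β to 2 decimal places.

α ≈ 25.18, β ≈ 61.65

With mean 0.29 fixed, write α = 0.29s, β = 0.71s where s = α+β.
Need P(θ < 0.2) = 0.025 under Beta(0.29s, 0.71s). Normal approximation: (q−m)/√(m(1−m)/s) ≈ z_{0.025} = -1.96, so s ≈ 0.29·0.71·(-1.96)²/(0.2−0.29)² = 97.6.
At s = 97.6: P(θ<0.2) ≈ 0.019. Adjusting to match 0.025 gives s ≈ 86.83.
So α = 0.29·86.83 ≈ 25.18, β = 0.71·86.83 ≈ 61.65.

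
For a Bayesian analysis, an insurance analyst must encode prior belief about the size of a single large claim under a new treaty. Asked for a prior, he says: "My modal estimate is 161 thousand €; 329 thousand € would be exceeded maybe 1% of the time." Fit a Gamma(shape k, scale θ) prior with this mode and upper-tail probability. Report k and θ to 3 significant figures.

Gamma(k,θ) with k>1 has mode (k−1)θ, so θ = 161/(k−1).
Need P(X < 329) = 0.99 with θ tied to k this way. Start at k = 2, θ = 161: P(X<329) ≈ 0.606.
Too low — raise k to concentrate. Iterating converges to k ≈ 10.6.
Then θ = 161/(10.6−1) ≈ 16.8.

k ≈ 10.6, θ ≈ 16.8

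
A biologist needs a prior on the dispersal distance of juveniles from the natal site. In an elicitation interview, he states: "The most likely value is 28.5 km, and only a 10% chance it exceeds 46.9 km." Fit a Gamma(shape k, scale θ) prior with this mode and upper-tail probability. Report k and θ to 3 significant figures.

k ≈ 8.6, θ ≈ 3.75

Gamma(k,θ) with k>1 has mode (k−1)θ, so θ = 28.5/(k−1).
Need P(X < 46.9) = 0.9 with θ tied to k this way. Start at k = 2, θ = 28.5: P(X<46.9) ≈ 0.490.
Too low — raise k to concentrate. Iterating converges to k ≈ 8.6.
Then θ = 28.5/(8.6−1) ≈ 3.75.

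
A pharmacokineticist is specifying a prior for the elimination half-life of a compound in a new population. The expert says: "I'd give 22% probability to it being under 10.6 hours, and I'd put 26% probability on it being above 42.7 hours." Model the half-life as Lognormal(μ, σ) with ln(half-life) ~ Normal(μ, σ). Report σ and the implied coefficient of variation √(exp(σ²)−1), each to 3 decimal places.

σ ≈ 0.984, CV ≈ 1.279

If T ~ Lognormal(μ,σ) then ln T ~ Normal(μ,σ), so the p-quantile of ln T is μ + z_p·σ.
ln(10.6) = 2.361 and ln(42.7) = 3.754; z_{0.22} = -0.7722, z_{0.74} = 0.6433.
σ = (3.754 − 2.361)/(0.6433 − (-0.7722)) = 0.984.
μ = 2.361 − (-0.7722)·0.984 = 3.121.
CV = √(exp(σ²)−1) = √(exp(0.9689)−1) = 1.279.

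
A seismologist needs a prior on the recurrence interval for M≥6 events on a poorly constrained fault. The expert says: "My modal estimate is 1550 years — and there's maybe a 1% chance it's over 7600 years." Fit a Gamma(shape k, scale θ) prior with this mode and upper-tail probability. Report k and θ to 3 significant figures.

Gamma(k,θ) with k>1 has mode (k−1)θ, so θ = 1550/(k−1).
Need P(X < 7600) = 0.99 with θ tied to k this way. Start at k = 2, θ = 1550: P(X<7600) ≈ 0.956.
Too low — raise k to concentrate. Iterating converges to k ≈ 2.56.
Then θ = 1550/(2.56−1) ≈ 994.

k ≈ 2.56, θ ≈ 994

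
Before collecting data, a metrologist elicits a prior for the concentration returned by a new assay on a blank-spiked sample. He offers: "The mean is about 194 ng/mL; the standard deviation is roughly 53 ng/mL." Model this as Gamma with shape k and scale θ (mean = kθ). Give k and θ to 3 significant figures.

For Gamma(k, scale θ): mean = kθ, variance = kθ², so CV = 1/√k.
CV = SD/mean = 53/194 = 0.2732, hence k = 1/CV² = 13.4.
Then θ = mean/k = 194/13.4 = 14.5.

k ≈ 13.4, θ ≈ 14.5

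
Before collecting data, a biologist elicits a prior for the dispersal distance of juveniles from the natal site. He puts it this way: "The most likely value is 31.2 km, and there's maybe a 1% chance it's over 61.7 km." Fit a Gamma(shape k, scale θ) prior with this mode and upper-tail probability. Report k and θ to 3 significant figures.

Gamma(k,θ) with k>1 has mode (k−1)θ, so θ = 31.2/(k−1).
Need P(X < 61.7) = 0.99 with θ tied to k this way. Start at k = 2, θ = 31.2: P(X<61.7) ≈ 0.588.
Too low — raise k to concentrate. Iterating converges to k ≈ 11.6.
Then θ = 31.2/(11.6−1) ≈ 2.95.

k ≈ 11.6, θ ≈ 2.95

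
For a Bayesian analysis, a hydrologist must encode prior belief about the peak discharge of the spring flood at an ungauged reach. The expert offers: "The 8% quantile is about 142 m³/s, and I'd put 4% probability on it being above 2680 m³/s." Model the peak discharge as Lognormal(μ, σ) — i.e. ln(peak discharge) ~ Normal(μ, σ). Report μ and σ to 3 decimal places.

μ ≈ 6.264, σ ≈ 0.931

If T ~ Lognormal(μ,σ) then ln T ~ Normal(μ,σ), so the p-quantile of ln T is μ + z_p·σ.
ln(142) = 4.956 and ln(2680) = 7.894; z_{0.08} = -1.405, z_{0.96} = 1.751.
σ = (7.894 − 4.956)/(1.751 − (-1.405)) = 0.931.
μ = 4.956 − (-1.405)·0.931 = 6.264.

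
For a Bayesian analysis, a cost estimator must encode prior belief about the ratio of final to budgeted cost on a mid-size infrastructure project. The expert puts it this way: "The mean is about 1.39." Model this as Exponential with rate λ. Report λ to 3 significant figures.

λ ≈ 0.719

Exponential mean = 1/λ, so λ = 1/1.39 = 0.719.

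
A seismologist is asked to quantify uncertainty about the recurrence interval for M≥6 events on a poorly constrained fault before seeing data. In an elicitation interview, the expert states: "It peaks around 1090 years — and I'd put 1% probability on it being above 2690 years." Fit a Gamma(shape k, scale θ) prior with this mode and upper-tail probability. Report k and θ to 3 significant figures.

k ≈ 6.77, θ ≈ 189

Gamma(k,θ) with k>1 has mode (k−1)θ, so θ = 1090/(k−1).
Need P(X < 2690) = 0.99 with θ tied to k this way. Start at k = 2, θ = 1090: P(X<2690) ≈ 0.706.
Too low — raise k to concentrate. Iterating converges to k ≈ 6.77.
Then θ = 1090/(6.77−1) ≈ 189.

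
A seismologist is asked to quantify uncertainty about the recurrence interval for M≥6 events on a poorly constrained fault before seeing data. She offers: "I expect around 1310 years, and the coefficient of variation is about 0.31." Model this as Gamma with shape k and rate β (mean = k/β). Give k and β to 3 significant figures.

For Gamma(k, rate β): mean = k/β, variance = k/β², so CV = 1/√k.
CV = 0.31, hence k = 1/CV² = 10.4.
Then β = k/mean = 10.4/1310 = 0.00794.

k ≈ 10.4, β ≈ 0.00794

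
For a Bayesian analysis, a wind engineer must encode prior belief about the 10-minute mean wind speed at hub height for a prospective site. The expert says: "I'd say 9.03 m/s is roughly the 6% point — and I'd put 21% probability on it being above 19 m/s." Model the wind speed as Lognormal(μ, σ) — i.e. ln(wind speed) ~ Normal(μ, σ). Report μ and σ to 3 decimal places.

If T ~ Lognormal(μ,σ) then ln T ~ Normal(μ,σ), so the p-quantile of ln T is μ + z_p·σ.
ln(9.03) = 2.201 and ln(19) = 2.944; z_{0.06} = -1.555, z_{0.79} = 0.8064.
σ = (2.944 − 2.201)/(0.8064 − (-1.555)) = 0.315.
μ = 2.201 − (-1.555)·0.315 = 2.690.

μ ≈ 2.690, σ ≈ 0.315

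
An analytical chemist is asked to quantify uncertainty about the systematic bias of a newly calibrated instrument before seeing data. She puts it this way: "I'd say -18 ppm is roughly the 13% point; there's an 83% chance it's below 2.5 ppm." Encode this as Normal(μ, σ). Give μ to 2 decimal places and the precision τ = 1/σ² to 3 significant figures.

μ = -6.90, τ = 0.0103

The p-quantile of Normal(μ,σ) is μ + z_p·σ, with z_{0.13} = -1.126 and z_{0.83} = 0.9542.
Eliminate σ: μ = (z₂·x₁ − z₁·x₂)/(z₂ − z₁) = (0.9542·-18 − (-1.126)·2.5)/2.081 = -6.90.
Then σ = (x₂ − x₁)/(z₂ − z₁) = (2.5 − -18)/2.081 = 9.85.
Precision τ = 1/σ² = 1/9.853² = 0.0103.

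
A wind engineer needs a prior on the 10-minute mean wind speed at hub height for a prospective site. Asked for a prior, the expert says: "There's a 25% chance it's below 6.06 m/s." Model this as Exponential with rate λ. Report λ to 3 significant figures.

λ ≈ 0.0475

P(T < 6.06) = 1 − e^(−λ·6.06) = 0.25, so λ = −ln(1−0.25)/6.06 = −ln(0.75)/6.06 = 0.0475.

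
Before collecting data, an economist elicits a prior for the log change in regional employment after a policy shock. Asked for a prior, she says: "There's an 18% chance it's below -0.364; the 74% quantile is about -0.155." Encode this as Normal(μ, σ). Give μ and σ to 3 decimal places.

μ = -0.241, σ = 0.134

The p-quantile of Normal(μ,σ) is μ + z_p·σ, with z_{0.18} = -0.9154 and z_{0.74} = 0.6433.
Eliminate σ: μ = (z₂·x₁ − z₁·x₂)/(z₂ − z₁) = (0.6433·-0.364 − (-0.9154)·-0.155)/1.559 = -0.241.
Then σ = (x₂ − x₁)/(z₂ − z₁) = (-0.155 − -0.364)/1.559 = 0.134.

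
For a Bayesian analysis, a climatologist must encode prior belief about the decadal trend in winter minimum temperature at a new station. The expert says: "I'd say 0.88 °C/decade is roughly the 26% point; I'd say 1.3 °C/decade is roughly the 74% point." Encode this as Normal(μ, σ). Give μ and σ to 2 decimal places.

μ = 1.09, σ = 0.33

For Normal(μ,σ), the p-quantile is μ + z_p·σ. Here z_{0.26} = -0.6433, z_{0.74} = 0.6433.
So 0.88 = μ − 0.6433σ and 1.3 = μ + 0.6433σ.
Subtracting: σ = (1.3 − 0.88)/(0.6433 − (-0.6433)) = 0.33.
Then μ = 0.88 − (-0.6433)·0.33 = 1.09.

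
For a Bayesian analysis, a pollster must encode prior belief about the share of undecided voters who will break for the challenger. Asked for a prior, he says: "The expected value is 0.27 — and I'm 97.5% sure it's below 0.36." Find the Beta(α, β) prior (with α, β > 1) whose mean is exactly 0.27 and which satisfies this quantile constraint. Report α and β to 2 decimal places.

α ≈ 27.39, β ≈ 74.06

With mean 0.27 fixed, write α = 0.27s, β = 0.73s where s = α+β.
Need P(θ < 0.36) = 0.975 under Beta(0.27s, 0.73s). Normal approximation: (q−m)/√(m(1−m)/s) ≈ z_{0.975} = 1.96, so s ≈ 0.27·0.73·(1.96)²/(0.36−0.27)² = 93.5.
At s = 93.5: P(θ<0.36) ≈ 0.970. Adjusting to match 0.975 gives s ≈ 101.45.
So α = 0.27·101.45 ≈ 27.39, β = 0.73·101.45 ≈ 74.06.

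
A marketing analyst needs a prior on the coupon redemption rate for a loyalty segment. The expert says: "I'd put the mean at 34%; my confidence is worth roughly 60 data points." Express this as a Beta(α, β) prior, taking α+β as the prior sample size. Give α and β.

α = 20.4, β = 39.6

Under the effective-sample-size interpretation, Beta(α, β) has prior mean α/(α+β) and prior sample size α+β.
So α+β = 60 and α/(α+β) = 0.34, giving α = 0.34·60 = 20.4 and β = 60 − 20.4 = 39.6.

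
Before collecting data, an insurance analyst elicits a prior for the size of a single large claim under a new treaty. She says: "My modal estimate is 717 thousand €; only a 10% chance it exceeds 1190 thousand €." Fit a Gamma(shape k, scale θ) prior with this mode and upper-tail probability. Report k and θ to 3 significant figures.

Gamma(k,θ) with k>1 has mode (k−1)θ, so θ = 717/(k−1).
Need P(X < 1190) = 0.9 with θ tied to k this way. Start at k = 2, θ = 717: P(X<1190) ≈ 0.494.
Too low — raise k to concentrate. Iterating converges to k ≈ 8.35.
Then θ = 717/(8.35−1) ≈ 97.5.

k ≈ 8.35, θ ≈ 97.5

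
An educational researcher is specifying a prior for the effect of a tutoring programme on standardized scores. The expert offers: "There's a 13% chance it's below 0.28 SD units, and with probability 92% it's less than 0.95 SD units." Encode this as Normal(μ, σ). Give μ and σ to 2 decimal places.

The p-quantile of Normal(μ,σ) is μ + z_p·σ, with z_{0.13} = -1.126 and z_{0.92} = 1.405.
Eliminate σ: μ = (z₂·x₁ − z₁·x₂)/(z₂ − z₁) = (1.405·0.28 − (-1.126)·0.95)/2.531 = 0.58.
Then σ = (x₂ − x₁)/(z₂ − z₁) = (0.95 − 0.28)/2.531 = 0.26.

μ = 0.58, σ = 0.26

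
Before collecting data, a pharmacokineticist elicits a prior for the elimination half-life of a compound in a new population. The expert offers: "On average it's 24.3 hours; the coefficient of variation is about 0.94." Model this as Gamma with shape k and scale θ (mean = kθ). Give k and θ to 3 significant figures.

k ≈ 1.13, θ ≈ 21.5

For Gamma(k, scale θ): mean = kθ, variance = kθ², so CV = 1/√k.
CV = 0.94, hence k = 1/CV² = 1.13.
Then θ = mean/k = 24.3/1.13 = 21.5.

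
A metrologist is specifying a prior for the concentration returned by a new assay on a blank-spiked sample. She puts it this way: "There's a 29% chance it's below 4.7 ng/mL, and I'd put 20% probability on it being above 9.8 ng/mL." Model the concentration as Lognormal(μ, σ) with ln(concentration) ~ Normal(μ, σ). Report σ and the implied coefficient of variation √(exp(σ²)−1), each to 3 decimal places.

If T ~ Lognormal(μ,σ) then ln T ~ Normal(μ,σ), so the p-quantile of ln T is μ + z_p·σ.
ln(4.7) = 1.548 and ln(9.8) = 2.282; z_{0.29} = -0.5534, z_{0.8} = 0.8416.
σ = (2.282 − 1.548)/(0.8416 − (-0.5534)) = 0.527.
μ = 1.548 − (-0.5534)·0.527 = 1.839.
CV = √(exp(σ²)−1) = √(exp(0.2775)−1) = 0.565.

σ ≈ 0.527, CV ≈ 0.565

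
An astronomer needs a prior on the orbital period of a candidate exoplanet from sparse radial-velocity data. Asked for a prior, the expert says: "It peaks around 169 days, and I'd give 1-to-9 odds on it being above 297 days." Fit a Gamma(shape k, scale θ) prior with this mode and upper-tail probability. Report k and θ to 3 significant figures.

k ≈ 6.98, θ ≈ 28.3

Gamma(k,θ) with k>1 has mode (k−1)θ, so θ = 169/(k−1).
Need P(X < 297) = 0.9 with θ tied to k this way. Start at k = 2, θ = 169: P(X<297) ≈ 0.524.
Too low — raise k to concentrate. Iterating converges to k ≈ 6.98.
Then θ = 169/(6.98−1) ≈ 28.3.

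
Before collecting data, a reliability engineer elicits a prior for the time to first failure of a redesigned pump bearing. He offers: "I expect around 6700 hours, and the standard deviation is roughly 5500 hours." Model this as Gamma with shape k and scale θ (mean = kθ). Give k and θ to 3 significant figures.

k ≈ 1.48, θ ≈ 4510

For Gamma(k, scale θ): mean = kθ, variance = kθ², so CV = 1/√k.
CV = SD/mean = 5500/6700 = 0.8209, hence k = 1/CV² = 1.48.
Then θ = mean/k = 6700/1.48 = 4510.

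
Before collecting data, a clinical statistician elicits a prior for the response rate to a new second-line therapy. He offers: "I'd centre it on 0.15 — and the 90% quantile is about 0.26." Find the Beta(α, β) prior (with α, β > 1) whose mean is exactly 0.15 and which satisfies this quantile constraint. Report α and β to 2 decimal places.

α ≈ 2.81, β ≈ 15.95

With mean 0.15 fixed, write α = 0.15s, β = 0.85s where s = α+β.
Need P(θ < 0.26) = 0.9 under Beta(0.15s, 0.85s). Normal approximation: (q−m)/√(m(1−m)/s) ≈ z_{0.9} = 1.28, so s ≈ 0.15·0.85·(1.28)²/(0.26−0.15)² = 17.3.
At s = 17.3: P(θ<0.26) ≈ 0.893. Adjusting to match 0.9 gives s ≈ 18.76.
So α = 0.15·18.76 ≈ 2.81, β = 0.85·18.76 ≈ 15.95.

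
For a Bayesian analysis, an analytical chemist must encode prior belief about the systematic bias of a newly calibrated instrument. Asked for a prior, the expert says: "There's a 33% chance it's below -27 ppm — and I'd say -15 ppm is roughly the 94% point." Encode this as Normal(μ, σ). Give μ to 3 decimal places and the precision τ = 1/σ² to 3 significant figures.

For Normal(μ,σ), the p-quantile is μ + z_p·σ. Here z_{0.33} = -0.4399, z_{0.94} = 1.555.
So -27 = μ − 0.4399σ and -15 = μ + 1.555σ.
Subtracting: σ = (-15 − -27)/(1.555 − (-0.4399)) = 6.016.
Then μ = -27 − (-0.4399)·6.016 = -24.353.
Precision τ = 1/σ² = 1/6.016² = 0.0276.

μ = -24.353, τ = 0.0276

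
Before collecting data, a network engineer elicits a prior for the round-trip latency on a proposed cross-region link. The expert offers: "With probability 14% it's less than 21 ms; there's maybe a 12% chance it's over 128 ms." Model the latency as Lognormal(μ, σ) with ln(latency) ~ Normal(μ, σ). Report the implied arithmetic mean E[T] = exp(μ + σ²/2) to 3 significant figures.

E[T] ≈ 68.8 ms

If T ~ Lognormal(μ,σ) then ln T ~ Normal(μ,σ), so the p-quantile of ln T is μ + z_p·σ.
ln(21) = 3.045 and ln(128) = 4.852; z_{0.14} = -1.08, z_{0.88} = 1.175.
σ = (4.852 − 3.045)/(1.175 − (-1.08)) = 0.801.
μ = 3.045 − (-1.08)·0.801 = 3.910.
E[T] = exp(μ + σ²/2) = exp(3.910 + 0.3212) = 68.8 ms.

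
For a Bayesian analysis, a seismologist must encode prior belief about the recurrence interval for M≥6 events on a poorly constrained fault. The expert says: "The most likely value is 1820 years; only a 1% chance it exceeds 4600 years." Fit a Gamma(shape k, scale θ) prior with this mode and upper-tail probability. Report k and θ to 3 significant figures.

Gamma(k,θ) with k>1 has mode (k−1)θ, so θ = 1820/(k−1).
Need P(X < 4600) = 0.99 with θ tied to k this way. Start at k = 2, θ = 1820: P(X<4600) ≈ 0.718.
Too low — raise k to concentrate. Iterating converges to k ≈ 6.45.
Then θ = 1820/(6.45−1) ≈ 334.

k ≈ 6.45, θ ≈ 334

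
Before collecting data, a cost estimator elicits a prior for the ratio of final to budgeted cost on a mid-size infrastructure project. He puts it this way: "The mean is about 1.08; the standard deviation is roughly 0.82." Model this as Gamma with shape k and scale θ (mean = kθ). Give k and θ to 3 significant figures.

k ≈ 1.73, θ ≈ 0.623

For Gamma(k, scale θ): mean = kθ, variance = kθ², so CV = 1/√k.
CV = SD/mean = 0.82/1.08 = 0.7593, hence k = 1/CV² = 1.73.
Then θ = mean/k = 1.08/1.73 = 0.623.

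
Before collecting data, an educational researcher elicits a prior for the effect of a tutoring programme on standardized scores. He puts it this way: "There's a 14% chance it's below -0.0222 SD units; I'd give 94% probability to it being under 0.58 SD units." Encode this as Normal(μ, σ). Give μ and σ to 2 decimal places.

μ = 0.22, σ = 0.23

The p-quantile of Normal(μ,σ) is μ + z_p·σ, with z_{0.14} = -1.08 and z_{0.94} = 1.555.
Eliminate σ: μ = (z₂·x₁ − z₁·x₂)/(z₂ − z₁) = (1.555·-0.0222 − (-1.08)·0.58)/2.635 = 0.22.
Then σ = (x₂ − x₁)/(z₂ − z₁) = (0.58 − -0.0222)/2.635 = 0.23.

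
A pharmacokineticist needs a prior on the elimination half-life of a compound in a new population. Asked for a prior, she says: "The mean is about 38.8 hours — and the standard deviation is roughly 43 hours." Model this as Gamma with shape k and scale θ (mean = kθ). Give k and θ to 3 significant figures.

k ≈ 0.814, θ ≈ 47.7

For Gamma(k, scale θ): mean = kθ, variance = kθ², so CV = 1/√k.
CV = SD/mean = 43/38.8 = 1.108, hence k = 1/CV² = 0.814.
Then θ = mean/k = 38.8/0.814 = 47.7.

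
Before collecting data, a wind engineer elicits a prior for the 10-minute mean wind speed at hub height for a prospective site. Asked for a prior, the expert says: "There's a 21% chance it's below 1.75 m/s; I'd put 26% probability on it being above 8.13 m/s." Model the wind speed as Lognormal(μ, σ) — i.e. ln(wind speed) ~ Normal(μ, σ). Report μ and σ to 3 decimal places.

μ ≈ 1.414, σ ≈ 1.059

If T ~ Lognormal(μ,σ) then ln T ~ Normal(μ,σ), so the p-quantile of ln T is μ + z_p·σ.
ln(1.75) = 0.5596 and ln(8.13) = 2.096; z_{0.21} = -0.8064, z_{0.74} = 0.6433.
σ = (2.096 − 0.5596)/(0.6433 − (-0.8064)) = 1.059.
μ = 0.5596 − (-0.8064)·1.059 = 1.414.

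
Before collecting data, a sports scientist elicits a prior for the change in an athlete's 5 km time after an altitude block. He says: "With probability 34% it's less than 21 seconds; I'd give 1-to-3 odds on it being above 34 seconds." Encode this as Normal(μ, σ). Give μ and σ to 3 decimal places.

μ = 25.933, σ = 11.960

The p-quantile of Normal(μ,σ) is μ + z_p·σ, with z_{0.34} = -0.4125 and z_{0.75} = 0.6745.
Eliminate σ: μ = (z₂·x₁ − z₁·x₂)/(z₂ − z₁) = (0.6745·21 − (-0.4125)·34)/1.087 = 25.933.
Then σ = (x₂ − x₁)/(z₂ − z₁) = (34 − 21)/1.087 = 11.960.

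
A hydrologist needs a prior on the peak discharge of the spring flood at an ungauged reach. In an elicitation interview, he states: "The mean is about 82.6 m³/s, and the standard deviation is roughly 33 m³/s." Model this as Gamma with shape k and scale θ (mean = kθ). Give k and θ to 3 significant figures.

For Gamma(k, scale θ): mean = kθ, variance = kθ², so CV = 1/√k.
CV = SD/mean = 33/82.6 = 0.3995, hence k = 1/CV² = 6.27.
Then θ = mean/k = 82.6/6.27 = 13.2.

k ≈ 6.27, θ ≈ 13.2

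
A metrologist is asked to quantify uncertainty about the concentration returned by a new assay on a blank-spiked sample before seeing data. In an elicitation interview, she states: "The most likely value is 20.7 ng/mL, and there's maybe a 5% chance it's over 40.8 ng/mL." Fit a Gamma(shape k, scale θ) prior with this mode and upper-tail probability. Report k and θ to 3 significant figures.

k ≈ 7.02, θ ≈ 3.44

Gamma(k,θ) with k>1 has mode (k−1)θ, so θ = 20.7/(k−1).
Need P(X < 40.8) = 0.95 with θ tied to k this way. Start at k = 2, θ = 20.7: P(X<40.8) ≈ 0.586.
Too low — raise k to concentrate. Iterating converges to k ≈ 7.02.
Then θ = 20.7/(7.02−1) ≈ 3.44.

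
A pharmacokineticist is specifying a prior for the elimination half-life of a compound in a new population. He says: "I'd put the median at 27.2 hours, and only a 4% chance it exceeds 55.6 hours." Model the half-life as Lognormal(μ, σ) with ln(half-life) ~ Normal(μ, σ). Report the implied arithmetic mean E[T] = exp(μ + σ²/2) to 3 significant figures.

If T ~ Lognormal(μ,σ) then ln T ~ Normal(μ,σ), so the p-quantile of ln T is μ + z_p·σ.
ln(27.2) = 3.303 and ln(55.6) = 4.018; z_{0.5} = 0, z_{0.96} = 1.751.
σ = (4.018 − 3.303)/(1.751 − (0)) = 0.408.
μ = 3.303 − (0)·0.408 = 3.303.
E[T] = exp(μ + σ²/2) = exp(3.303 + 0.0834) = 29.6 hours.

E[T] ≈ 29.6 hours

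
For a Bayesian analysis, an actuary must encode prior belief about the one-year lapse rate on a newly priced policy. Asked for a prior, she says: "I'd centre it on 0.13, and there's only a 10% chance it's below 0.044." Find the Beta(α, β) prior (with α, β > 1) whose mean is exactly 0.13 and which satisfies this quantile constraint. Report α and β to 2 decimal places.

α ≈ 2.42, β ≈ 16.21

With mean 0.13 fixed, write α = 0.13s, β = 0.87s where s = α+β.
Need P(θ < 0.044) = 0.1 under Beta(0.13s, 0.87s). Normal approximation: (q−m)/√(m(1−m)/s) ≈ z_{0.1} = -1.28, so s ≈ 0.13·0.87·(-1.28)²/(0.044−0.13)² = 25.1.
At s = 25.1: P(θ<0.044) ≈ 0.061. Adjusting to match 0.1 gives s ≈ 18.63.
So α = 0.13·18.63 ≈ 2.42, β = 0.87·18.63 ≈ 16.21.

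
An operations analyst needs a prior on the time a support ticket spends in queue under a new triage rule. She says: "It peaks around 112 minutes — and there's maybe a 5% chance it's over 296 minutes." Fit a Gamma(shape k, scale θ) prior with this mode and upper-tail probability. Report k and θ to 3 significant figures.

Gamma(k,θ) with k>1 has mode (k−1)θ, so θ = 112/(k−1).
Need P(X < 296) = 0.95 with θ tied to k this way. Start at k = 2, θ = 112: P(X<296) ≈ 0.741.
Too low — raise k to concentrate. Iterating converges to k ≈ 3.86.
Then θ = 112/(3.86−1) ≈ 39.2.

k ≈ 3.86, θ ≈ 39.2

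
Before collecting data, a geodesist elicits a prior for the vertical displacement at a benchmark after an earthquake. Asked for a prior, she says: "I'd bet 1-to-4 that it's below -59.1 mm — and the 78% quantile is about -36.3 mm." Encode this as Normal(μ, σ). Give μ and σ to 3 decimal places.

μ = -47.210, σ = 14.128

The p-quantile of Normal(μ,σ) is μ + z_p·σ, with z_{0.2} = -0.8416 and z_{0.78} = 0.7722.
Eliminate σ: μ = (z₂·x₁ − z₁·x₂)/(z₂ − z₁) = (0.7722·-59.1 − (-0.8416)·-36.3)/1.614 = -47.210.
Then σ = (x₂ − x₁)/(z₂ − z₁) = (-36.3 − -59.1)/1.614 = 14.128.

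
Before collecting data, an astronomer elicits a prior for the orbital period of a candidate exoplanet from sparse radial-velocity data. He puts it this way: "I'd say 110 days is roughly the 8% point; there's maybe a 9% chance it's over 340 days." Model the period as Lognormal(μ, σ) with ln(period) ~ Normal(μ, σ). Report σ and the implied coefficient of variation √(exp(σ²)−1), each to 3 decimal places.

σ ≈ 0.411, CV ≈ 0.429

If T ~ Lognormal(μ,σ) then ln T ~ Normal(μ,σ), so the p-quantile of ln T is μ + z_p·σ.
ln(110) = 4.7 and ln(340) = 5.829; z_{0.08} = -1.405, z_{0.91} = 1.341.
σ = (5.829 − 4.7)/(1.341 − (-1.405)) = 0.411.
μ = 4.7 − (-1.405)·0.411 = 5.278.
CV = √(exp(σ²)−1) = √(exp(0.1689)−1) = 0.429.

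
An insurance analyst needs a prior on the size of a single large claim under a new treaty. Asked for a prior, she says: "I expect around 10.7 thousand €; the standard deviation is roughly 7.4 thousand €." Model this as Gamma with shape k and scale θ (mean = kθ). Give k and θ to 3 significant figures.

For Gamma(k, scale θ): mean = kθ, variance = kθ², so CV = 1/√k.
CV = SD/mean = 7.4/10.7 = 0.6916, hence k = 1/CV² = 2.09.
Then θ = mean/k = 10.7/2.09 = 5.12.

k ≈ 2.09, θ ≈ 5.12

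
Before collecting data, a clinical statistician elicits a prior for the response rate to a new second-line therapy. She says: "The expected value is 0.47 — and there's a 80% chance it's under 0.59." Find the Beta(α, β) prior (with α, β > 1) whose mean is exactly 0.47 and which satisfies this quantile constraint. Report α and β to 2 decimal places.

α ≈ 5.78, β ≈ 6.51

With mean 0.47 fixed, write α = 0.47s, β = 0.53s where s = α+β.
Need P(θ < 0.59) = 0.8 under Beta(0.47s, 0.53s). Normal approximation: (q−m)/√(m(1−m)/s) ≈ z_{0.8} = 0.842, so s ≈ 0.47·0.53·(0.842)²/(0.59−0.47)² = 12.3.
At s = 12.3: P(θ<0.59) ≈ 0.800. Adjusting to match 0.8 gives s ≈ 12.29.
So α = 0.47·12.29 ≈ 5.78, β = 0.53·12.29 ≈ 6.51.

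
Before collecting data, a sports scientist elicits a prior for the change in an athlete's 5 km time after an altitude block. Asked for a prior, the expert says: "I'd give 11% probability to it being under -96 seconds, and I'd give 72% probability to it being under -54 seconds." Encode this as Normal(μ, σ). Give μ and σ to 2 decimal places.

For Normal(μ,σ), the p-quantile is μ + z_p·σ. Here z_{0.11} = -1.227, z_{0.72} = 0.5828.
So -96 = μ − 1.227σ and -54 = μ + 0.5828σ.
Subtracting: σ = (-54 − -96)/(0.5828 − (-1.227)) = 23.21.
Then μ = -96 − (-1.227)·23.21 = -67.53.

μ = -67.53, σ = 23.21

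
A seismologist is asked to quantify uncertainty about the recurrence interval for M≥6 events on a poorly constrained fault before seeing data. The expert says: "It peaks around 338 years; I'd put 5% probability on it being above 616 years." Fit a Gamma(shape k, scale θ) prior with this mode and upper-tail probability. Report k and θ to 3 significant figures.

k ≈ 8.73, θ ≈ 43.7

Gamma(k,θ) with k>1 has mode (k−1)θ, so θ = 338/(k−1).
Need P(X < 616) = 0.95 with θ tied to k this way. Start at k = 2, θ = 338: P(X<616) ≈ 0.544.
Too low — raise k to concentrate. Iterating converges to k ≈ 8.73.
Then θ = 338/(8.73−1) ≈ 43.7.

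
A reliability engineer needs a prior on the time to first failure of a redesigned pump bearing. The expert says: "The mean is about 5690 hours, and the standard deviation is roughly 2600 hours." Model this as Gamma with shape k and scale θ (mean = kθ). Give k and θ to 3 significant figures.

k ≈ 4.79, θ ≈ 1190

For Gamma(k, scale θ): mean = kθ, variance = kθ², so CV = 1/√k.
CV = SD/mean = 2600/5690 = 0.4569, hence k = 1/CV² = 4.79.
Then θ = mean/k = 5690/4.79 = 1190.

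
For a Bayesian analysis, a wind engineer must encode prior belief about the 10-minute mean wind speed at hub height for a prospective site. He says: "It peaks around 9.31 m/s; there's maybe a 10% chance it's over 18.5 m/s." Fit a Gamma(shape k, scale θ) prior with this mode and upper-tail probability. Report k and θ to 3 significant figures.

k ≈ 5.07, θ ≈ 2.29

Gamma(k,θ) with k>1 has mode (k−1)θ, so θ = 9.31/(k−1).
Need P(X < 18.5) = 0.9 with θ tied to k this way. Start at k = 2, θ = 9.31: P(X<18.5) ≈ 0.590.
Too low — raise k to concentrate. Iterating converges to k ≈ 5.07.
Then θ = 9.31/(5.07−1) ≈ 2.29.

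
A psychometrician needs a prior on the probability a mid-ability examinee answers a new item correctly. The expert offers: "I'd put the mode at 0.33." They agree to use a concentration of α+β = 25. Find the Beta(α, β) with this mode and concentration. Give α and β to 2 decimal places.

For α,β > 1 the Beta mode is (α−1)/(α+β−2). With α+β = 25, the mode is (α−1)/23.
Set (α−1)/23 = 0.33 → α = 1 + 0.33·23 = 8.59.
β = 25 − α = 16.41.

α = 8.59, β = 16.41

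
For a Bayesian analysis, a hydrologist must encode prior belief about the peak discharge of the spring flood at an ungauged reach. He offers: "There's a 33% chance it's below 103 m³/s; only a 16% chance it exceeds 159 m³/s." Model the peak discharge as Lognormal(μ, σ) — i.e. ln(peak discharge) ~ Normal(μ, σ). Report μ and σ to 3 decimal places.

If T ~ Lognormal(μ,σ) then ln T ~ Normal(μ,σ), so the p-quantile of ln T is μ + z_p·σ.
ln(103) = 4.635 and ln(159) = 5.069; z_{0.33} = -0.4399, z_{0.84} = 0.9945.
σ = (5.069 − 4.635)/(0.9945 − (-0.4399)) = 0.303.
μ = 4.635 − (-0.4399)·0.303 = 4.768.

μ ≈ 4.768, σ ≈ 0.303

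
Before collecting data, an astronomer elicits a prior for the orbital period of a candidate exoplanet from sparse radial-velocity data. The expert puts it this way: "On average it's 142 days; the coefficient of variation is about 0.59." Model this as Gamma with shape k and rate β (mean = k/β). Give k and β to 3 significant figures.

k ≈ 2.87, β ≈ 0.0202

For Gamma(k, rate β): mean = k/β, variance = k/β², so CV = 1/√k.
CV = 0.59, hence k = 1/CV² = 2.87.
Then β = k/mean = 2.87/142 = 0.0202.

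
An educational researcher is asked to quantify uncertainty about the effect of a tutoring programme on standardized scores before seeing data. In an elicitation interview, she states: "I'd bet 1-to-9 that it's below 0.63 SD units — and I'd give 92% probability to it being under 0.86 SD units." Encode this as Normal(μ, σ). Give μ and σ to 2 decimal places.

μ = 0.74, σ = 0.09

The p-quantile of Normal(μ,σ) is μ + z_p·σ, with z_{0.1} = -1.282 and z_{0.92} = 1.405.
Eliminate σ: μ = (z₂·x₁ − z₁·x₂)/(z₂ − z₁) = (1.405·0.63 − (-1.282)·0.86)/2.687 = 0.74.
Then σ = (x₂ − x₁)/(z₂ − z₁) = (0.86 − 0.63)/2.687 = 0.09.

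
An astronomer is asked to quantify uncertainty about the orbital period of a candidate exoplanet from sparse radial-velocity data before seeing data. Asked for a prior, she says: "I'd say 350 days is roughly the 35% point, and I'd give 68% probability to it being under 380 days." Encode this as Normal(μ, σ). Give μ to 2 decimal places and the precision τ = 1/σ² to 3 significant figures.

μ = 363.55, τ = 0.000808

The p-quantile of Normal(μ,σ) is μ + z_p·σ, with z_{0.35} = -0.3853 and z_{0.68} = 0.4677.
Eliminate σ: μ = (z₂·x₁ − z₁·x₂)/(z₂ − z₁) = (0.4677·350 − (-0.3853)·380)/0.853 = 363.55.
Then σ = (x₂ − x₁)/(z₂ − z₁) = (380 − 350)/0.853 = 35.17.
Precision τ = 1/σ² = 1/35.17² = 0.000808.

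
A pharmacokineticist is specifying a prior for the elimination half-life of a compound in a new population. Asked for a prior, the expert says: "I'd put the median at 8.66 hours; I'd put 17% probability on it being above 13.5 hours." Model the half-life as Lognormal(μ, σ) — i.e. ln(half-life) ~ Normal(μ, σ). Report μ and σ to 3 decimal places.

If T ~ Lognormal(μ,σ) then ln T ~ Normal(μ,σ), so the p-quantile of ln T is μ + z_p·σ.
ln(8.66) = 2.159 and ln(13.5) = 2.603; z_{0.5} = 0, z_{0.83} = 0.9542.
σ = (2.603 − 2.159)/(0.9542 − (0)) = 0.465.
μ = 2.159 − (0)·0.465 = 2.159.

μ ≈ 2.159, σ ≈ 0.465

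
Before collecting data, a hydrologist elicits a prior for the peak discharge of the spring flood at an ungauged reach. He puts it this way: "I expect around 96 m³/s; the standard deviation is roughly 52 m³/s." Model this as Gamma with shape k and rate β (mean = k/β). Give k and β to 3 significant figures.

k ≈ 3.41, β ≈ 0.0355

For Gamma(k, rate β): mean = k/β, variance = k/β², so CV = 1/√k.
CV = SD/mean = 52/96 = 0.5417, hence k = 1/CV² = 3.41.
Then β = k/mean = 3.41/96 = 0.0355.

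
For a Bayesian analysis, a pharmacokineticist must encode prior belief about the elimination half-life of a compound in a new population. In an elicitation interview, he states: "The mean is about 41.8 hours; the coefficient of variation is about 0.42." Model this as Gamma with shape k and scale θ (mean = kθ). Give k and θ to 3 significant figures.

For Gamma(k, scale θ): mean = kθ, variance = kθ², so CV = 1/√k.
CV = 0.42, hence k = 1/CV² = 5.67.
Then θ = mean/k = 41.8/5.67 = 7.37.

k ≈ 5.67, θ ≈ 7.37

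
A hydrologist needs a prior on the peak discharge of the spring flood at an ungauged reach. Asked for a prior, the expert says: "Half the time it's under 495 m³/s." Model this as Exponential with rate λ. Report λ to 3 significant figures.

λ ≈ 0.0014

Exponential median = ln 2 / λ, so λ = ln 2 / 495.0 = 0.0014.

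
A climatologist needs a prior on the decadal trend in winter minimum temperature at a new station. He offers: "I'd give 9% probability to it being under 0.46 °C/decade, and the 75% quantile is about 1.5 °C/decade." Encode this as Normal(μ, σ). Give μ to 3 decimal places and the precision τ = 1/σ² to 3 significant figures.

μ = 1.152, τ = 3.75

The p-quantile of Normal(μ,σ) is μ + z_p·σ, with z_{0.09} = -1.341 and z_{0.75} = 0.6745.
Eliminate σ: μ = (z₂·x₁ − z₁·x₂)/(z₂ − z₁) = (0.6745·0.46 − (-1.341)·1.5)/2.015 = 1.152.
Then σ = (x₂ − x₁)/(z₂ − z₁) = (1.5 − 0.46)/2.015 = 0.516.
Precision τ = 1/σ² = 1/0.5161² = 3.75.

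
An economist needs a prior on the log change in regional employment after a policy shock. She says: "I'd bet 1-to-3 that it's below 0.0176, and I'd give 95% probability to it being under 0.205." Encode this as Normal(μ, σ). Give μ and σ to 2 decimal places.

μ = 0.07, σ = 0.08

For Normal(μ,σ), the p-quantile is μ + z_p·σ. Here z_{0.25} = -0.6745, z_{0.95} = 1.645.
So 0.0176 = μ − 0.6745σ and 0.205 = μ + 1.645σ.
Subtracting: σ = (0.205 − 0.0176)/(1.645 − (-0.6745)) = 0.08.
Then μ = 0.0176 − (-0.6745)·0.08 = 0.07.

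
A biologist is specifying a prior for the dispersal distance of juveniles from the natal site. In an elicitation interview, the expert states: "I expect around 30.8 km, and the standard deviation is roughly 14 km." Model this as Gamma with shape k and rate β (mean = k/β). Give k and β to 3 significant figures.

k ≈ 4.84, β ≈ 0.157

For Gamma(k, rate β): mean = k/β, variance = k/β², so CV = 1/√k.
CV = SD/mean = 14/30.8 = 0.4545, hence k = 1/CV² = 4.84.
Then β = k/mean = 4.84/30.8 = 0.157.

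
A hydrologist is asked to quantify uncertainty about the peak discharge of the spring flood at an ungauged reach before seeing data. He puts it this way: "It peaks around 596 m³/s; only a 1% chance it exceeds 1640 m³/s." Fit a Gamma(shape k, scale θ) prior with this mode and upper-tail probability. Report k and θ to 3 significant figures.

Gamma(k,θ) with k>1 has mode (k−1)θ, so θ = 596/(k−1).
Need P(X < 1640) = 0.99 with θ tied to k this way. Start at k = 2, θ = 596: P(X<1640) ≈ 0.761.
Too low — raise k to concentrate. Iterating converges to k ≈ 5.48.
Then θ = 596/(5.48−1) ≈ 133.

k ≈ 5.48, θ ≈ 133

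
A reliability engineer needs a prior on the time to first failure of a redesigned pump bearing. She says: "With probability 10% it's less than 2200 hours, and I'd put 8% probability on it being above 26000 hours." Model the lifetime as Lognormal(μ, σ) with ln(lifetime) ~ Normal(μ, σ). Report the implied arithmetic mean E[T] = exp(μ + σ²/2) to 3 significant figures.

E[T] ≈ 10900 hours

If T ~ Lognormal(μ,σ) then ln T ~ Normal(μ,σ), so the p-quantile of ln T is μ + z_p·σ.
ln(2200) = 7.696 and ln(26000) = 10.17; z_{0.1} = -1.282, z_{0.92} = 1.405.
σ = (10.17 − 7.696)/(1.405 − (-1.282)) = 0.919.
μ = 7.696 − (-1.282)·0.919 = 8.874.
E[T] = exp(μ + σ²/2) = exp(8.874 + 0.4225) = 10900 hours.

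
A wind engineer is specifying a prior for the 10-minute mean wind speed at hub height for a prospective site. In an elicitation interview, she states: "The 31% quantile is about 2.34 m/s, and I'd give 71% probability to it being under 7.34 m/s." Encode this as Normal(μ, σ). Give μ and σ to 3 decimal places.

The p-quantile of Normal(μ,σ) is μ + z_p·σ, with z_{0.31} = -0.4959 and z_{0.71} = 0.5534.
Eliminate σ: μ = (z₂·x₁ − z₁·x₂)/(z₂ − z₁) = (0.5534·2.34 − (-0.4959)·7.34)/1.049 = 4.703.
Then σ = (x₂ − x₁)/(z₂ − z₁) = (7.34 − 2.34)/1.049 = 4.765.

μ = 4.703, σ = 4.765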